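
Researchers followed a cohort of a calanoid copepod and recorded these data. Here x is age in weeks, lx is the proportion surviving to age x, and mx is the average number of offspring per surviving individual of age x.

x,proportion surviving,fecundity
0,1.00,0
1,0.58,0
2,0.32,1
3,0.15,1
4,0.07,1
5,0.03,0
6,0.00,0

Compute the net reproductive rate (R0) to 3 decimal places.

0.540

lx·mx by age: 0, 0, 0.32, 0.15, 0.07, 0, 0
R0 = Σ lx·mx = 0.54 → 0.540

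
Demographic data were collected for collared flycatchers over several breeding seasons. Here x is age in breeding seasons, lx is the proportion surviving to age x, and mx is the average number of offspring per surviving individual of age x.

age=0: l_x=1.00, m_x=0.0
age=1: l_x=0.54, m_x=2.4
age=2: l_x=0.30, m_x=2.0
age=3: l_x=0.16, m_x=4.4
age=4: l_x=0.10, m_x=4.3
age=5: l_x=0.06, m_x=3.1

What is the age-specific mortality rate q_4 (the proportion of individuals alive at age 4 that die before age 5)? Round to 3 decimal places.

0.400

q_4 = (l_4 − l_5) / l_4 = (0.1 − 0.06) / 0.1
     = 0.04 / 0.1 = 0.4 → 0.400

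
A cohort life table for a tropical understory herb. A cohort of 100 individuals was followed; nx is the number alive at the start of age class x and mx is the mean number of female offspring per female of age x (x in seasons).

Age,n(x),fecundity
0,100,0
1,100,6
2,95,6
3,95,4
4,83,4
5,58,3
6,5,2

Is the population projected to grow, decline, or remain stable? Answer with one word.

growing

lx = nx/n0 = nx/100: 1, 1, 0.95, 0.95, 0.83, 0.58, 0.05
R0 = Σ lx·mx = 0 + 6 + 5.7 + 3.8 + 3.32 + 1.74 + 0.1 = 20.66
R0 > 1, so the population is growing.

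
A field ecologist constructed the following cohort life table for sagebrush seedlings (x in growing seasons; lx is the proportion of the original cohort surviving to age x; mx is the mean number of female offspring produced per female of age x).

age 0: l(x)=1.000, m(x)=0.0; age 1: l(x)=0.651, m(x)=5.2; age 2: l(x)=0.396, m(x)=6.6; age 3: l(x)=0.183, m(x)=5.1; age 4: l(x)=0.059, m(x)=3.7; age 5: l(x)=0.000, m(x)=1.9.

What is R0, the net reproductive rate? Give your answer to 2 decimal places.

lx·mx by age: 0, 3.3852, 2.6136, 0.9333, 0.2183, 0
R0 = Σ lx·mx = 7.1504 → 7.15

7.15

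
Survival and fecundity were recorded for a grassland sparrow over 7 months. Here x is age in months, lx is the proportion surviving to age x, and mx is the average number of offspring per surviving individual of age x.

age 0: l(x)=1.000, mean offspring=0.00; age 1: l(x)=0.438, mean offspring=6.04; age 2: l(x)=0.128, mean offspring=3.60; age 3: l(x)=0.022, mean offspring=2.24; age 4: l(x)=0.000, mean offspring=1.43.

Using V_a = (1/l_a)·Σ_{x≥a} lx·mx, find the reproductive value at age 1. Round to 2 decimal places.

7.20

lx·mx for x ≥ 1: 2.64552, 0.4608, 0.04928, 0 → sum = 3.1556
V_1 = 3.1556 / l_1 = 3.1556 / 0.438 = 7.204566… → 7.20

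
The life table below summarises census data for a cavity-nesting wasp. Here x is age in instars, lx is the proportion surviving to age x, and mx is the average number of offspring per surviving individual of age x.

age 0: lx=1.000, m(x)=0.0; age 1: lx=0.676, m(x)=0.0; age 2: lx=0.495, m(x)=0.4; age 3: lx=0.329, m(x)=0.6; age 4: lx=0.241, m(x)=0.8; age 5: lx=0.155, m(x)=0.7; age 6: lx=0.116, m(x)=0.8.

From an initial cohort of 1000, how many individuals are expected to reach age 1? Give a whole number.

676

Expected survivors = N0 · l_1 = 1000 × 0.676 = 676 → 676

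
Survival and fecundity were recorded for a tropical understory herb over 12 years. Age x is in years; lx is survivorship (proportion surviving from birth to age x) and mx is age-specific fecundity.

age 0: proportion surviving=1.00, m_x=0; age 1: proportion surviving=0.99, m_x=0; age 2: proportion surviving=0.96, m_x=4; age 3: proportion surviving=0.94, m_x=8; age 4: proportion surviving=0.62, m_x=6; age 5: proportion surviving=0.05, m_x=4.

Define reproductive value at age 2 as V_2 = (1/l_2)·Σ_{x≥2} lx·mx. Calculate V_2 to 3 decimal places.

lx·mx for x ≥ 2: 3.84, 7.52, 3.72, 0.2 → sum = 15.28
V_2 = 15.28 / l_2 = 15.28 / 0.96 = 15.916667… → 15.917

15.917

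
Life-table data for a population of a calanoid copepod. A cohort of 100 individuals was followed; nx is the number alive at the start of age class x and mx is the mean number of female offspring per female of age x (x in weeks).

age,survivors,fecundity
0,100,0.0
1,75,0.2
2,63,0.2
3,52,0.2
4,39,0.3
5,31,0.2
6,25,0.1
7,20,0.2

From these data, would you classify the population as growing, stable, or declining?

lx = nx/n0 = nx/100: 1, 0.75, 0.63, 0.52, 0.39, 0.31, 0.25, 0.2
R0 = Σ lx·mx = 0 + 0.15 + 0.126 + 0.104 + 0.117 + 0.062 + 0.025 + 0.04 = 0.624
R0 < 1, so the population is declining.

declining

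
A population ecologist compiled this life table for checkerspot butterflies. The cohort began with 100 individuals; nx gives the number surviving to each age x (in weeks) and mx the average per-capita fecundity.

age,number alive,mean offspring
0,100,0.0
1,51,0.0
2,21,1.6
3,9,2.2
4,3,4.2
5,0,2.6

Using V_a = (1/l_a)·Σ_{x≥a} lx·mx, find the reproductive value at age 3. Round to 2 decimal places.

lx = nx/n0 = nx/100: 1, 0.51, 0.21, 0.09, 0.03, 0
lx·mx for x ≥ 3: 0.198, 0.126, 0 → sum = 0.324
V_3 = 0.324 / l_3 = 0.324 / 0.09 = 3.6 → 3.60

3.60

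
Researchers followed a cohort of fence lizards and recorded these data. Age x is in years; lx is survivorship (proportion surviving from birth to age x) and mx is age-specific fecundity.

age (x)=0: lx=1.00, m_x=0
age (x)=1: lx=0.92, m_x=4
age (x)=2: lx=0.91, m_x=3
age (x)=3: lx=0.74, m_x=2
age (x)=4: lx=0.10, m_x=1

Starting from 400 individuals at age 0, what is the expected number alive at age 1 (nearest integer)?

Expected survivors = N0 · l_1 = 400 × 0.92 = 368 → 368

368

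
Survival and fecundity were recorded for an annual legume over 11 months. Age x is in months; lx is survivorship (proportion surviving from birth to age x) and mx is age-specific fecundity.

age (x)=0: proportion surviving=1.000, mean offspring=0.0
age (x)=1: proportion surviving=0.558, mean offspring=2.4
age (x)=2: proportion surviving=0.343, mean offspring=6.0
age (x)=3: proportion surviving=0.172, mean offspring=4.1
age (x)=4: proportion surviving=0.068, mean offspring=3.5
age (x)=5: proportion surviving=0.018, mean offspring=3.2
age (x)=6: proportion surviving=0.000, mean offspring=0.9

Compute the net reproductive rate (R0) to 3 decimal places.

lx·mx by age: 0, 1.3392, 2.058, 0.7052, 0.238, 0.0576, 0
R0 = Σ lx·mx = 4.398 → 4.398

4.398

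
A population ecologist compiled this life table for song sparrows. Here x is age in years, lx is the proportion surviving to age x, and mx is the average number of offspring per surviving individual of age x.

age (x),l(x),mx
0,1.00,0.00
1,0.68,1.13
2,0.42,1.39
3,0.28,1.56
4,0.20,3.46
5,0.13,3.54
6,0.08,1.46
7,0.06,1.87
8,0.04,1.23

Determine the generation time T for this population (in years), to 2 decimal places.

lx·mx: 0, 0.7684, 0.5838, 0.4368, 0.692, 0.4602, 0.1168, 0.1122, 0.0492 → R0 = 3.2194
x·lx·mx: 0, 0.7684, 1.1676, 1.3104, 2.768, 2.301, 0.7008, 0.7854, 0.3936 → Σ = 10.1952
T = 10.1952 / 3.2194 = 3.166801… → 3.17

3.17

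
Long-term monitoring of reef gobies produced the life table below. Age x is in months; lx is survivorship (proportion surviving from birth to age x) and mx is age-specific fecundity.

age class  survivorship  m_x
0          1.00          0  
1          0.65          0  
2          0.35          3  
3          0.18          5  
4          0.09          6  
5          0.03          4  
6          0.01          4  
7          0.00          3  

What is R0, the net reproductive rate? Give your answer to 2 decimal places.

2.65

lx·mx by age: 0, 0, 1.05, 0.9, 0.54, 0.12, 0.04, 0
R0 = Σ lx·mx = 2.65 → 2.65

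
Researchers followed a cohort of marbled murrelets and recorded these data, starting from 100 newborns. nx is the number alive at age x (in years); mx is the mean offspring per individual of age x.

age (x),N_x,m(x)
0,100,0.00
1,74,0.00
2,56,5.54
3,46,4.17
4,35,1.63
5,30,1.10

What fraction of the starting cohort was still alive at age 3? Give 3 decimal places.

l_3 = n_3/n_0 = 46/100 = 0.46 → 0.460

0.460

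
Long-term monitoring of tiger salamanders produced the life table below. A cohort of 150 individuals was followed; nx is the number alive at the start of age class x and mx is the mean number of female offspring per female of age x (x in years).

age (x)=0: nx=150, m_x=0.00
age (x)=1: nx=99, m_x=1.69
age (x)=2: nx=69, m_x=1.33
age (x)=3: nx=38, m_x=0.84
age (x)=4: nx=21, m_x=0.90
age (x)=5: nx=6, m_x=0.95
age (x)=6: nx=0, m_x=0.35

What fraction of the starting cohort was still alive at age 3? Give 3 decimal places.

0.253

l_3 = n_3/n_0 = 38/150 = 0.253333… → 0.253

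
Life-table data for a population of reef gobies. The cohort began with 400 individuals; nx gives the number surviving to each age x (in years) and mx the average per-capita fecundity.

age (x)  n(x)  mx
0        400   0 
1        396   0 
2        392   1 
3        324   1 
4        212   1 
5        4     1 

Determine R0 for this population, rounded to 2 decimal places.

2.33

lx = nx/n0 = nx/400: 1, 0.99, 0.98, 0.81, 0.53, 0.01
lx·mx by age: 0, 0, 0.98, 0.81, 0.53, 0.01
R0 = Σ lx·mx = 2.33 → 2.33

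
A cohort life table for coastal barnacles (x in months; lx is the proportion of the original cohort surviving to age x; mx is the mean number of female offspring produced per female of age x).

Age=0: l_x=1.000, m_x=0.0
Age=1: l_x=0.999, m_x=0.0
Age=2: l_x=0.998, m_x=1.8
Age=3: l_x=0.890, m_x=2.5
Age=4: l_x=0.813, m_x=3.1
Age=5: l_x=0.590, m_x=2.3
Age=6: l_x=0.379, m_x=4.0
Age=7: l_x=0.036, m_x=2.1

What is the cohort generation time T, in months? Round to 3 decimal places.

lx·mx: 0, 0, 1.7964, 2.225, 2.5203, 1.357, 1.516, 0.0756 → R0 = 9.4903
x·lx·mx: 0, 0, 3.5928, 6.675, 10.0812, 6.785, 9.096, 0.5292 → Σ = 36.7592
T = 36.7592 / 9.4903 = 3.873344… → 3.873

3.873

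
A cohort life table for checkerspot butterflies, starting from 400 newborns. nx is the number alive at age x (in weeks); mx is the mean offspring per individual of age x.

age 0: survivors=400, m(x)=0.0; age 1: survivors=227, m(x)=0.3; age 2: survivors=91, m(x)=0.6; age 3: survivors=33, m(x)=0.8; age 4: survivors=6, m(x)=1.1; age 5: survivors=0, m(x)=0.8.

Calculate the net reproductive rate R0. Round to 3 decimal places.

lx = nx/n0 = nx/400: 1, 0.5675, 0.2275, 0.0825, 0.015, 0
lx·mx by age: 0, 0.17025, 0.1365, 0.066, 0.0165, 0
R0 = Σ lx·mx = 0.38925 → 0.389

0.389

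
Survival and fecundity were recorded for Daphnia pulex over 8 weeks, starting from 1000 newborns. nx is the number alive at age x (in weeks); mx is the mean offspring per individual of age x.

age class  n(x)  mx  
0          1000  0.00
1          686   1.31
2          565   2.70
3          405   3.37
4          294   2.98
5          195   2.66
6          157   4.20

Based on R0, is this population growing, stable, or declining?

lx = nx/n0 = nx/1000: 1, 0.686, 0.565, 0.405, 0.294, 0.195, 0.157
R0 = Σ lx·mx = 0 + 0.89866 + 1.5255 + 1.36485 + 0.87612 + 0.5187 + 0.6594 = 5.84323
R0 > 1, so the population is growing.

growing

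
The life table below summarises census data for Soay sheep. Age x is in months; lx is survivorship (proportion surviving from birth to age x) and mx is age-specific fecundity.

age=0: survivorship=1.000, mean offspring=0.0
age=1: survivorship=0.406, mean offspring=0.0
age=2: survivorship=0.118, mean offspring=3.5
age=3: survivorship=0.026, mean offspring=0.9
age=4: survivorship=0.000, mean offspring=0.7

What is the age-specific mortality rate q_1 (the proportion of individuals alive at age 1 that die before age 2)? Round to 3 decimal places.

0.709

q_1 = (l_1 − l_2) / l_1 = (0.406 − 0.118) / 0.406
     = 0.288 / 0.406 = 0.70936… → 0.709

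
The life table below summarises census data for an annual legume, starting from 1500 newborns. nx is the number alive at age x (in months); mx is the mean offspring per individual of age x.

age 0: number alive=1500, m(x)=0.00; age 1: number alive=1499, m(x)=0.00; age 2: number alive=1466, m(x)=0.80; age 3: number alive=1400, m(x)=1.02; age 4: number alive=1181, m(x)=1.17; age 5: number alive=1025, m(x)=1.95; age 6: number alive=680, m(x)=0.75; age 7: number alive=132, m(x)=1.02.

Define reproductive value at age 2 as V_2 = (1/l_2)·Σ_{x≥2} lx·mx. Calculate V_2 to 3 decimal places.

lx = nx/n0 = nx/1500: 1, 0.99933…, 0.97733…, 0.93333…, 0.78733…, 0.68333…, 0.45333…, 0.088
lx·mx for x ≥ 2: 0.781867…, 0.952…, 0.92118…, 1.3325…, 0.34…, 0.08976 → sum = 4.417307…
V_2 = 4.417307… / l_2 = 4.417307… / 0.977333… = 4.519754… → 4.520

4.520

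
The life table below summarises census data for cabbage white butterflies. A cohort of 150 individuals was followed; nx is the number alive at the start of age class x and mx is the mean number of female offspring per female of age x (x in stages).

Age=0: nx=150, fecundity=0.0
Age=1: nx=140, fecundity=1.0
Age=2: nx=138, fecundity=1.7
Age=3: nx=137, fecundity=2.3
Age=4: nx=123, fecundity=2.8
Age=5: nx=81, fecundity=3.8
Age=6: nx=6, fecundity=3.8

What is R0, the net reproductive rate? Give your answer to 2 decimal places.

9.10

lx = nx/n0 = nx/150: 1, 0.93333…, 0.92, 0.91333…, 0.82, 0.54, 0.04
lx·mx by age: 0, 0.933333…, 1.564, 2.100667…, 2.296, 2.052, 0.152
R0 = Σ lx·mx = 9.098… → 9.10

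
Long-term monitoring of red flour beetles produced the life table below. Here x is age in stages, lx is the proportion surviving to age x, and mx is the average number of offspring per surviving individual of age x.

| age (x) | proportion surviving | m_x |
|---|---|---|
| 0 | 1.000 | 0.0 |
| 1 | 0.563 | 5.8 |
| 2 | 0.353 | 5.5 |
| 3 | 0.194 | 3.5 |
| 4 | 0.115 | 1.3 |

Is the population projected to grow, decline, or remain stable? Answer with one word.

growing

R0 = Σ lx·mx = 0 + 3.2654 + 1.9415 + 0.679 + 0.1495 = 6.0354
R0 > 1, so the population is growing.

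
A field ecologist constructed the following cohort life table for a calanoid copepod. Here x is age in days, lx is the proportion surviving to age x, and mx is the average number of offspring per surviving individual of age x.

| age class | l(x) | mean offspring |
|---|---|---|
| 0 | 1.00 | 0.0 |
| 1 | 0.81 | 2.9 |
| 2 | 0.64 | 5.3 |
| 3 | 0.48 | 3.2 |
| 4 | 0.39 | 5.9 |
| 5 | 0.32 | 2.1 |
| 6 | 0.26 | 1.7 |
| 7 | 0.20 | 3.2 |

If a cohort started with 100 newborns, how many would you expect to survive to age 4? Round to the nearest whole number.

39

Expected survivors = N0 · l_4 = 100 × 0.39 = 39 → 39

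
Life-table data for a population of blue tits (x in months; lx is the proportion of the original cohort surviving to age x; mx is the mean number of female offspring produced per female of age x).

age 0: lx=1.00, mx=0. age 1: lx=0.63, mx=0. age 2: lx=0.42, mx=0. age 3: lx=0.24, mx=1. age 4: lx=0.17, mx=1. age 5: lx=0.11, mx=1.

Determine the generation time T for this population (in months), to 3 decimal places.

3.750

lx·mx: 0, 0, 0, 0.24, 0.17, 0.11 → R0 = 0.52
x·lx·mx: 0, 0, 0, 0.72, 0.68, 0.55 → Σ = 1.95
T = 1.95 / 0.52 = 3.75 → 3.750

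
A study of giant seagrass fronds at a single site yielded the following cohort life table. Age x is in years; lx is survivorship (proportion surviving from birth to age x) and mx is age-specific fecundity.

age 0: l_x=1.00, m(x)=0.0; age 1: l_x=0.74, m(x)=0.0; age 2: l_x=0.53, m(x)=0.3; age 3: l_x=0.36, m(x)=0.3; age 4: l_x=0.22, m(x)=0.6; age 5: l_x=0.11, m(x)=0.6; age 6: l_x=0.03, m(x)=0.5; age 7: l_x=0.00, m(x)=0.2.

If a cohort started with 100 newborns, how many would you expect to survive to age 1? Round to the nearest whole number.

74

Expected survivors = N0 · l_1 = 100 × 0.74 = 74 → 74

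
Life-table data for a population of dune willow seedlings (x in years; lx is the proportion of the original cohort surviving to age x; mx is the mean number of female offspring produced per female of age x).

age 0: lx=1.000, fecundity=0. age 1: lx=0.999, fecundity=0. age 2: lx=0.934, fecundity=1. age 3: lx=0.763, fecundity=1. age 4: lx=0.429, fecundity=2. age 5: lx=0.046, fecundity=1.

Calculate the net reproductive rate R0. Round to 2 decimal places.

2.60

lx·mx by age: 0, 0, 0.934, 0.763, 0.858, 0.046
R0 = Σ lx·mx = 2.601 → 2.60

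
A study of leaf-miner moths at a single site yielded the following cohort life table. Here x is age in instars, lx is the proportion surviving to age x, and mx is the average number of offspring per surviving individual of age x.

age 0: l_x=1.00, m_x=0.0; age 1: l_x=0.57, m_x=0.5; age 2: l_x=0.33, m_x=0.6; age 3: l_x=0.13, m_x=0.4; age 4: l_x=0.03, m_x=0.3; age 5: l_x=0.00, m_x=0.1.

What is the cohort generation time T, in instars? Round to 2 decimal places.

lx·mx: 0, 0.285, 0.198, 0.052, 0.009, 0 → R0 = 0.544
x·lx·mx: 0, 0.285, 0.396, 0.156, 0.036, 0 → Σ = 0.873
T = 0.873 / 0.544 = 1.604779… → 1.60

1.60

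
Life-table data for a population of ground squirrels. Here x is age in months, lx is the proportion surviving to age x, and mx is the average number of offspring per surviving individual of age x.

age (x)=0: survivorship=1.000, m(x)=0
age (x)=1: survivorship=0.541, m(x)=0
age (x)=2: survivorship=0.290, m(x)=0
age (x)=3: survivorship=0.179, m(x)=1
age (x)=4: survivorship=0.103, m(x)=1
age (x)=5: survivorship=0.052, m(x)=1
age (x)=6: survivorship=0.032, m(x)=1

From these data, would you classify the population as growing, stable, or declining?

R0 = Σ lx·mx = 0 + 0 + 0 + 0.179 + 0.103 + 0.052 + 0.032 = 0.366
R0 < 1, so the population is declining.

declining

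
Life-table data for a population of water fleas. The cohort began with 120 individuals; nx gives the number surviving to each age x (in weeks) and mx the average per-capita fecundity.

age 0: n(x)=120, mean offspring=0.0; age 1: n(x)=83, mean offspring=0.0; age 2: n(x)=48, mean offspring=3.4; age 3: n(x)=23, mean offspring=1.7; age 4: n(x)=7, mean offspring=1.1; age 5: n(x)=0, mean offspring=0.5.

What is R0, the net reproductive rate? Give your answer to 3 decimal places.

lx = nx/n0 = nx/120: 1, 0.69167…, 0.4, 0.19167…, 0.05833…, 0
lx·mx by age: 0, 0, 1.36, 0.325833…, 0.064167…, 0
R0 = Σ lx·mx = 1.75… → 1.750

1.750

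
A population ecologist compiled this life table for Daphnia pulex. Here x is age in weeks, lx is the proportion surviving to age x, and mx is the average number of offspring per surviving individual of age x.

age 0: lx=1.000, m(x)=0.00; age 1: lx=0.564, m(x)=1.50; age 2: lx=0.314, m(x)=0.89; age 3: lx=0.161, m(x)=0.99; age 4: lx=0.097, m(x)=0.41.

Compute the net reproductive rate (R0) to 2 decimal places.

1.32

lx·mx by age: 0, 0.846, 0.27946, 0.15939, 0.03977
R0 = Σ lx·mx = 1.32462 → 1.32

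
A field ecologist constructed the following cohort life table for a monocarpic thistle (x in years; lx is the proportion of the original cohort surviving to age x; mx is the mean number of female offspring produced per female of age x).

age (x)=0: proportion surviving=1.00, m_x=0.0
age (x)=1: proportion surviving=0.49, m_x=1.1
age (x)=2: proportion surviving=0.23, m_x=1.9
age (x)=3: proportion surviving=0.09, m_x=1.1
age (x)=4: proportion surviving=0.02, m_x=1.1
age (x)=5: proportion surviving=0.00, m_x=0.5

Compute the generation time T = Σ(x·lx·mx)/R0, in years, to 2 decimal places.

1.64

lx·mx: 0, 0.539, 0.437, 0.099, 0.022, 0 → R0 = 1.097
x·lx·mx: 0, 0.539, 0.874, 0.297, 0.088, 0 → Σ = 1.798
T = 1.798 / 1.097 = 1.639015… → 1.64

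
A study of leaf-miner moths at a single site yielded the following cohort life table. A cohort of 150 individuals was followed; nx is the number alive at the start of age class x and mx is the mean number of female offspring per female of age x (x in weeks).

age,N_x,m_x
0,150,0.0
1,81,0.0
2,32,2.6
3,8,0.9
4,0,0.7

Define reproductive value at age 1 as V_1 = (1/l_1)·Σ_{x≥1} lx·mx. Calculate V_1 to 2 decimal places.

lx = nx/n0 = nx/150: 1, 0.54, 0.21333…, 0.05333…, 0
lx·mx for x ≥ 1: 0, 0.554667…, 0.048…, 0 → sum = 0.602667…
V_1 = 0.602667… / l_1 = 0.602667… / 0.54 = 1.116049… → 1.12

1.12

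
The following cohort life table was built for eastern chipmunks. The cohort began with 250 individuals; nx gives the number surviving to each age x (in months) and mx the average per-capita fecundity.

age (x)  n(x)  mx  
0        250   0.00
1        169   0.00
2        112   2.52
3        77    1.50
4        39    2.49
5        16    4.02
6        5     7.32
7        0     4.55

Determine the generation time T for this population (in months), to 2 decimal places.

lx = nx/n0 = nx/250: 1, 0.676, 0.448, 0.308, 0.156, 0.064, 0.02, 0
lx·mx: 0, 0, 1.12896, 0.462, 0.38844, 0.25728, 0.1464, 0 → R0 = 2.38308
x·lx·mx: 0, 0, 2.25792, 1.386, 1.55376, 1.2864, 0.8784, 0 → Σ = 7.36248
T = 7.36248 / 2.38308 = 3.089481… → 3.09

3.09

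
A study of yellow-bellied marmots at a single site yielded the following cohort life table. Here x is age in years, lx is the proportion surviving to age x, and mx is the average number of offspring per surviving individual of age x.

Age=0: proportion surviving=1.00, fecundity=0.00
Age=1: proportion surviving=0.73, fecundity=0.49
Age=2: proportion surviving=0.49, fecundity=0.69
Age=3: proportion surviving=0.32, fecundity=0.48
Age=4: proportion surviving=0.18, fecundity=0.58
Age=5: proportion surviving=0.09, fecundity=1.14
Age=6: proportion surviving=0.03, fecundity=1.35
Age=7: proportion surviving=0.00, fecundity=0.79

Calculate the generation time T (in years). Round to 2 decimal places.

2.43

lx·mx: 0, 0.3577, 0.3381, 0.1536, 0.1044, 0.1026, 0.0405, 0 → R0 = 1.0969
x·lx·mx: 0, 0.3577, 0.6762, 0.4608, 0.4176, 0.513, 0.243, 0 → Σ = 2.6683
T = 2.6683 / 1.0969 = 2.432583… → 2.43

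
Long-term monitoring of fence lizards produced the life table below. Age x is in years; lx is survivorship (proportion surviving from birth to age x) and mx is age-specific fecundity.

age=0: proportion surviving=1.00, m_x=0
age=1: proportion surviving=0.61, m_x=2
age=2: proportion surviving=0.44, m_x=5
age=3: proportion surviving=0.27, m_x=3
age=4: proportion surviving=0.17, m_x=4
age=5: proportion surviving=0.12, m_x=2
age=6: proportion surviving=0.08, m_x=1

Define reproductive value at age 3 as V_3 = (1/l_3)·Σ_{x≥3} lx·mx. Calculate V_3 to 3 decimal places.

lx·mx for x ≥ 3: 0.81, 0.68, 0.24, 0.08 → sum = 1.81
V_3 = 1.81 / l_3 = 1.81 / 0.27 = 6.703704… → 6.704

6.704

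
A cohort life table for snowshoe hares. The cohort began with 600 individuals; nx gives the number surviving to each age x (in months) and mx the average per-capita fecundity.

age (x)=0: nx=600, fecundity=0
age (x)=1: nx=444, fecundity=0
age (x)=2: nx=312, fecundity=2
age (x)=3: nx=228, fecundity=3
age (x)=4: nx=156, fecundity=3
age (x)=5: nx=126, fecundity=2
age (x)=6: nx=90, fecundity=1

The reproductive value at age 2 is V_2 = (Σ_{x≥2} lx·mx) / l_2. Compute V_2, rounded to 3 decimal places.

6.788

lx = nx/n0 = nx/600: 1, 0.74, 0.52, 0.38, 0.26, 0.21, 0.15
lx·mx for x ≥ 2: 1.04, 1.14, 0.78, 0.42, 0.15 → sum = 3.53
V_2 = 3.53 / l_2 = 3.53 / 0.52 = 6.788462… → 6.788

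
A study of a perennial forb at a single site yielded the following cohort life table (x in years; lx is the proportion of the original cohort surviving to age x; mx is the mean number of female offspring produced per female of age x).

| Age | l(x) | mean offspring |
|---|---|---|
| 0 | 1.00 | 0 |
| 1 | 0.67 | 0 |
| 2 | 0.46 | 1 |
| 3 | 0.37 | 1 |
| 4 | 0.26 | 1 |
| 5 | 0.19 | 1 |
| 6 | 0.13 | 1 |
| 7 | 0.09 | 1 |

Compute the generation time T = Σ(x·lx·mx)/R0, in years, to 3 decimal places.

lx·mx: 0, 0, 0.46, 0.37, 0.26, 0.19, 0.13, 0.09 → R0 = 1.5
x·lx·mx: 0, 0, 0.92, 1.11, 1.04, 0.95, 0.78, 0.63 → Σ = 5.43
T = 5.43 / 1.5 = 3.62 → 3.620

3.620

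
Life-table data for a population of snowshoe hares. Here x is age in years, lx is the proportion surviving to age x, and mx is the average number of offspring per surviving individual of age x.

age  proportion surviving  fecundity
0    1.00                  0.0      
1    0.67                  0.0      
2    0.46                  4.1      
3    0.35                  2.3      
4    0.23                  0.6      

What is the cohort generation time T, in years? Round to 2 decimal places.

lx·mx: 0, 0, 1.886, 0.805, 0.138 → R0 = 2.829
x·lx·mx: 0, 0, 3.772, 2.415, 0.552 → Σ = 6.739
T = 6.739 / 2.829 = 2.382114… → 2.38

2.38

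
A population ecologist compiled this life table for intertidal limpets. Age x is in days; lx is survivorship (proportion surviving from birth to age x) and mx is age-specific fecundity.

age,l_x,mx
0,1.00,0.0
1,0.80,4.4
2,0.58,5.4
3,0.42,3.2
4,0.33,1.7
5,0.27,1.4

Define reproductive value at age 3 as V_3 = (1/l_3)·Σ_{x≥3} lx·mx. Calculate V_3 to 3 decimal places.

lx·mx for x ≥ 3: 1.344, 0.561, 0.378 → sum = 2.283
V_3 = 2.283 / l_3 = 2.283 / 0.42 = 5.435714… → 5.436

5.436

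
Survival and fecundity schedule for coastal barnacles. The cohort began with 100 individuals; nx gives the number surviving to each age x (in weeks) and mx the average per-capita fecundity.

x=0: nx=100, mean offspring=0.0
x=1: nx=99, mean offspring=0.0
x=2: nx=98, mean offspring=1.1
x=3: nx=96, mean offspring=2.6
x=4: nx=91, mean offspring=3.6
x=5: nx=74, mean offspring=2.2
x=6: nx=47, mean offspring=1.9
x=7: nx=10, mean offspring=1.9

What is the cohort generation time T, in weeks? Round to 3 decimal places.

3.930

lx = nx/n0 = nx/100: 1, 0.99, 0.98, 0.96, 0.91, 0.74, 0.47, 0.1
lx·mx: 0, 0, 1.078, 2.496, 3.276, 1.628, 0.893, 0.19 → R0 = 9.561
x·lx·mx: 0, 0, 2.156, 7.488, 13.104, 8.14, 5.358, 1.33 → Σ = 37.576
T = 37.576 / 9.561 = 3.930133… → 3.930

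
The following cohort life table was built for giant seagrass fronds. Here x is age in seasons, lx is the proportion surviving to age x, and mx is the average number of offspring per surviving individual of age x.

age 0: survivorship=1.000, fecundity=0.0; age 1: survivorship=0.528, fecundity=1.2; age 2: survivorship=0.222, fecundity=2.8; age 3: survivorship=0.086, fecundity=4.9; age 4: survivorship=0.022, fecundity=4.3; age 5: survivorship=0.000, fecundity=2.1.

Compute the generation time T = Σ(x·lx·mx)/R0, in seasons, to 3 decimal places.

lx·mx: 0, 0.6336, 0.6216, 0.4214, 0.0946, 0 → R0 = 1.7712
x·lx·mx: 0, 0.6336, 1.2432, 1.2642, 0.3784, 0 → Σ = 3.5194
T = 3.5194 / 1.7712 = 1.987014… → 1.987

1.987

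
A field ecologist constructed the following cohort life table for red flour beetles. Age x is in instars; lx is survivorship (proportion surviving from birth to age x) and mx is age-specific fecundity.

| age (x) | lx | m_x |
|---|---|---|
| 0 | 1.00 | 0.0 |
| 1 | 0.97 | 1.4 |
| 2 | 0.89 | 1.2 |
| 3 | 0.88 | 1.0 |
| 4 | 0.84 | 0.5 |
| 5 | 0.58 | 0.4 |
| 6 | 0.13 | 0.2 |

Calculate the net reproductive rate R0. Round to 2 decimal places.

lx·mx by age: 0, 1.358, 1.068, 0.88, 0.42, 0.232, 0.026
R0 = Σ lx·mx = 3.984 → 3.98

3.98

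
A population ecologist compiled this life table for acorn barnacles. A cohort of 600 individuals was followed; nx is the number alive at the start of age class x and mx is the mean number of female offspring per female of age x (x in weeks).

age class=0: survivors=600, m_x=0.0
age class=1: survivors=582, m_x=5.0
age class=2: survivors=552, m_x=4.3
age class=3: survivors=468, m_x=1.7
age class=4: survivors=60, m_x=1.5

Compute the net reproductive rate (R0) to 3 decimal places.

10.282

lx = nx/n0 = nx/600: 1, 0.97, 0.92, 0.78, 0.1
lx·mx by age: 0, 4.85, 3.956, 1.326, 0.15
R0 = Σ lx·mx = 10.282 → 10.282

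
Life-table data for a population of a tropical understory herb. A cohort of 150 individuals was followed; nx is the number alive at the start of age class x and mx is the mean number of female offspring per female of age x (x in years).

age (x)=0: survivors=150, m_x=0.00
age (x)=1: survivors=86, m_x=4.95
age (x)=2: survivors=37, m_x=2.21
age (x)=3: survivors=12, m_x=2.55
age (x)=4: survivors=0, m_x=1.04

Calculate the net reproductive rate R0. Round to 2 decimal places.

lx = nx/n0 = nx/150: 1, 0.57333…, 0.24667…, 0.08, 0
lx·mx by age: 0, 2.838…, 0.545133…, 0.204, 0
R0 = Σ lx·mx = 3.587133… → 3.59

3.59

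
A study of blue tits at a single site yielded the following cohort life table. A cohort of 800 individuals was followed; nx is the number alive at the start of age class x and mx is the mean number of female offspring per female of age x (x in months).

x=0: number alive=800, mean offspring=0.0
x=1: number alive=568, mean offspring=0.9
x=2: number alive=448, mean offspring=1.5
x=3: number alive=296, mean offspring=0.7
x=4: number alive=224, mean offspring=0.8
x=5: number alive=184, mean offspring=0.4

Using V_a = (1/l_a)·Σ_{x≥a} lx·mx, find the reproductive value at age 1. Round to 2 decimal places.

2.89

lx = nx/n0 = nx/800: 1, 0.71, 0.56, 0.37, 0.28, 0.23
lx·mx for x ≥ 1: 0.639, 0.84, 0.259, 0.224, 0.092 → sum = 2.054
V_1 = 2.054 / l_1 = 2.054 / 0.71 = 2.892958… → 2.89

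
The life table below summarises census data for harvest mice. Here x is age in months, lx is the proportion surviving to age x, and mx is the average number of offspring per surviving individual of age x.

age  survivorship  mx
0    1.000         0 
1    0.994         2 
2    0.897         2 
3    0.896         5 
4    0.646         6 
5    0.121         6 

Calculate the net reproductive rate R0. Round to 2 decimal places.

lx·mx by age: 0, 1.988, 1.794, 4.48, 3.876, 0.726
R0 = Σ lx·mx = 12.864 → 12.86

12.86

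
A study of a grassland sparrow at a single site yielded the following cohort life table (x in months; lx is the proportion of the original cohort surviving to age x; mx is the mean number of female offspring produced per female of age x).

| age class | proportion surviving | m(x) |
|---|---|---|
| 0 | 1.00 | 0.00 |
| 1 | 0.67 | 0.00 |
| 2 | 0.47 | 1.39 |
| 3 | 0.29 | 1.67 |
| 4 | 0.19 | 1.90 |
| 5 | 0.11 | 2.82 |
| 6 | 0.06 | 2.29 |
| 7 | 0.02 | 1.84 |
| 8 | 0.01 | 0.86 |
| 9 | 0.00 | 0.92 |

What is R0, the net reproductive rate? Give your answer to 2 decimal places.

lx·mx by age: 0, 0, 0.6533, 0.4843, 0.361, 0.3102, 0.1374, 0.0368, 0.0086, 0
R0 = Σ lx·mx = 1.9916 → 1.99

1.99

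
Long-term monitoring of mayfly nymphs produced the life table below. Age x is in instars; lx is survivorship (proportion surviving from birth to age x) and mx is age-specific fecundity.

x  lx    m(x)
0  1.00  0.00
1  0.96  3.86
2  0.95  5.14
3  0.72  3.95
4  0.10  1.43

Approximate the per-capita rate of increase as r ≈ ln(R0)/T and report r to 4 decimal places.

1.2557

R0 = Σ lx·mx = 0 + 3.7056 + 4.883 + 2.844 + 0.143 = 11.5756
Σ x·lx·mx = 22.5756; T = 22.5756/11.5756 = 1.95027…
r ≈ ln(R0)/T = ln(11.5756)/1.95027… = 1.255669… → 1.2557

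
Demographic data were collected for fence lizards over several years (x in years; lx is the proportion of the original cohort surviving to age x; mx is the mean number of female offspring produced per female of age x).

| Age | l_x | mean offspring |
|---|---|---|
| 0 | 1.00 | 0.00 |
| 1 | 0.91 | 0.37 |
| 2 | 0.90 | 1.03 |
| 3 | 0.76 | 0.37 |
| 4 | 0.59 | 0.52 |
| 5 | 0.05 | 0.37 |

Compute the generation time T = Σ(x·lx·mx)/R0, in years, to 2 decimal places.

lx·mx: 0, 0.3367, 0.927, 0.2812, 0.3068, 0.0185 → R0 = 1.8702
x·lx·mx: 0, 0.3367, 1.854, 0.8436, 1.2272, 0.0925 → Σ = 4.354
T = 4.354 / 1.8702 = 2.328093… → 2.33

2.33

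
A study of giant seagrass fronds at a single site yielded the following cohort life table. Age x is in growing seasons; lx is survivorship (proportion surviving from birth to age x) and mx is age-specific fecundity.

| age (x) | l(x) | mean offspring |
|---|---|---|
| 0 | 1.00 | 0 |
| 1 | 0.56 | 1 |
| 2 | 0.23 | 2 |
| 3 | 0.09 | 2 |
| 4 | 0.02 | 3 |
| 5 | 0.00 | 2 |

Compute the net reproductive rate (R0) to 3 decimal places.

lx·mx by age: 0, 0.56, 0.46, 0.18, 0.06, 0
R0 = Σ lx·mx = 1.26 → 1.260

1.260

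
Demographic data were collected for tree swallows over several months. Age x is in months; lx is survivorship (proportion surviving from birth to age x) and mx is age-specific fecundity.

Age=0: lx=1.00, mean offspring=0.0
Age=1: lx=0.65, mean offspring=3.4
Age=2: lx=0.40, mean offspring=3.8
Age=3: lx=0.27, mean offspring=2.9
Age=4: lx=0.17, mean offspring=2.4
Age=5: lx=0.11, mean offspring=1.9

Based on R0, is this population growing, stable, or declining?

R0 = Σ lx·mx = 0 + 2.21 + 1.52 + 0.783 + 0.408 + 0.209 = 5.13
R0 > 1, so the population is growing.

growing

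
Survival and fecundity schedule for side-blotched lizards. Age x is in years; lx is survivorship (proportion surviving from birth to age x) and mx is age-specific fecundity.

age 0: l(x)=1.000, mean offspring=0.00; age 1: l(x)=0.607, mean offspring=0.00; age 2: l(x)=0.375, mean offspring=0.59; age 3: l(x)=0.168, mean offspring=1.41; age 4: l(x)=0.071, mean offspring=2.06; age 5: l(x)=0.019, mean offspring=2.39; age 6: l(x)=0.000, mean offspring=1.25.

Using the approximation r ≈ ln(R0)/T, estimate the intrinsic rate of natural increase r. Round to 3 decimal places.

R0 = Σ lx·mx = 0 + 0 + 0.22125 + 0.23688 + 0.14626 + 0.04541 + 0 = 0.6498
Σ x·lx·mx = 1.96523; T = 1.96523/0.6498 = 3.02436…
r ≈ ln(R0)/T = ln(0.6498)/3.02436… = -0.14254… → -0.143

-0.143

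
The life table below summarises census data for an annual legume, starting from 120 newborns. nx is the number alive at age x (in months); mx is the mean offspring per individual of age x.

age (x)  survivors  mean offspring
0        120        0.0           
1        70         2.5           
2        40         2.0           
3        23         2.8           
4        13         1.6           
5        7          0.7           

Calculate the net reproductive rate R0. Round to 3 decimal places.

lx = nx/n0 = nx/120: 1, 0.58333…, 0.33333…, 0.19167…, 0.10833…, 0.05833…
lx·mx by age: 0, 1.458333…, 0.666667…, 0.536667…, 0.173333…, 0.040833…
R0 = Σ lx·mx = 2.875833… → 2.876

2.876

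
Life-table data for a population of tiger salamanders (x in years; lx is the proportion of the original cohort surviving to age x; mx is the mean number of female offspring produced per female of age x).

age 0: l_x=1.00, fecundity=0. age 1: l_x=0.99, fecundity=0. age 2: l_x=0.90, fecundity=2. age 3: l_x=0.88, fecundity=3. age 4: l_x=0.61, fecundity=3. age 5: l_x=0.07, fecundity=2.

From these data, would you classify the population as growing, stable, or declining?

R0 = Σ lx·mx = 0 + 0 + 1.8 + 2.64 + 1.83 + 0.14 = 6.41
R0 > 1, so the population is growing.

growing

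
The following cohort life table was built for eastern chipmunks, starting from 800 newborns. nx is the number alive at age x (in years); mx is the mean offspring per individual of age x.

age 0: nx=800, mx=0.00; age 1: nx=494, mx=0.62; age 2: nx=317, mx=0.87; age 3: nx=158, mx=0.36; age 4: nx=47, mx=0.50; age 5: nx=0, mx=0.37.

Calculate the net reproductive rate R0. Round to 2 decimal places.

0.83

lx = nx/n0 = nx/800: 1, 0.6175, 0.39625, 0.1975, 0.05875, 0
lx·mx by age: 0, 0.38285, 0.344738…, 0.0711, 0.029375…, 0
R0 = Σ lx·mx = 0.828063… → 0.83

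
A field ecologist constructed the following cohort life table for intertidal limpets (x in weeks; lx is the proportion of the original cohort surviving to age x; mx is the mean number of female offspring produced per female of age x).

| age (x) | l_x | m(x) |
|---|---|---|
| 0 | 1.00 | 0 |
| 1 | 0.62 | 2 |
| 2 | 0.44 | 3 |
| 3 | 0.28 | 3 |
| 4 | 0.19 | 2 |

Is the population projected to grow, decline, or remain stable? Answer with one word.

R0 = Σ lx·mx = 0 + 1.24 + 1.32 + 0.84 + 0.38 = 3.78
R0 > 1, so the population is growing.

growing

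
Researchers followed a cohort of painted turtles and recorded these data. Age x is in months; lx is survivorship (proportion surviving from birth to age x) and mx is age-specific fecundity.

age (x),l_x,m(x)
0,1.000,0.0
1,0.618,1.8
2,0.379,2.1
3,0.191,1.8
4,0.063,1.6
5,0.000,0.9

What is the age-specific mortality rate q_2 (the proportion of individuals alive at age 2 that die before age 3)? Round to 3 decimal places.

q_2 = (l_2 − l_3) / l_2 = (0.379 − 0.191) / 0.379
     = 0.188 / 0.379 = 0.496042… → 0.496

0.496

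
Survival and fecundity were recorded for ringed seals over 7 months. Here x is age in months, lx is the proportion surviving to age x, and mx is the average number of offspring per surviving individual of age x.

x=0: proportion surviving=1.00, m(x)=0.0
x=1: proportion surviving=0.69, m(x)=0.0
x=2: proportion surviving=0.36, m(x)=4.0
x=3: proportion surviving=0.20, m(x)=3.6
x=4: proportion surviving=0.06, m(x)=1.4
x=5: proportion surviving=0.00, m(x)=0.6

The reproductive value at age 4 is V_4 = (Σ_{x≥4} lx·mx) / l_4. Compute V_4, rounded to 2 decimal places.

lx·mx for x ≥ 4: 0.084, 0 → sum = 0.084
V_4 = 0.084 / l_4 = 0.084 / 0.06 = 1.4 → 1.40

1.40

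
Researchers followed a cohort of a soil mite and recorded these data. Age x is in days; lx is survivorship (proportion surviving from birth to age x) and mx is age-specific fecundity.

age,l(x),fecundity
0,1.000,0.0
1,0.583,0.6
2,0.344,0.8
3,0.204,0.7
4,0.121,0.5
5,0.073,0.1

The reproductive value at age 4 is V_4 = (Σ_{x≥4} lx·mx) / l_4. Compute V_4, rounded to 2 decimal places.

0.56

lx·mx for x ≥ 4: 0.0605, 0.0073 → sum = 0.0678
V_4 = 0.0678 / l_4 = 0.0678 / 0.121 = 0.560331… → 0.56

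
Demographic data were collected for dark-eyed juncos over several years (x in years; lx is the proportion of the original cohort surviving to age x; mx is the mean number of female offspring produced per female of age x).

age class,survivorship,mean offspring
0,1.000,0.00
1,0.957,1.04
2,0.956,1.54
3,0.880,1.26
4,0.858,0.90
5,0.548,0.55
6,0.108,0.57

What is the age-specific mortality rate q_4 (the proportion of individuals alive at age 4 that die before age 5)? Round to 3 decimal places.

q_4 = (l_4 − l_5) / l_4 = (0.858 − 0.548) / 0.858
     = 0.31 / 0.858 = 0.361305… → 0.361

0.361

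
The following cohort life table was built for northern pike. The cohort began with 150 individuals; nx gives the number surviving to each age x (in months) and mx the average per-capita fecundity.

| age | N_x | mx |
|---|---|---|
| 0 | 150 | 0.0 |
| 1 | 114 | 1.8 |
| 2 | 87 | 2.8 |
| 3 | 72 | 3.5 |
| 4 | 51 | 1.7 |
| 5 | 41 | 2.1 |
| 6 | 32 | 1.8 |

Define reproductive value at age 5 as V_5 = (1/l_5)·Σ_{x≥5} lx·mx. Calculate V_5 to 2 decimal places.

3.50

lx = nx/n0 = nx/150: 1, 0.76, 0.58, 0.48, 0.34, 0.27333…, 0.21333…
lx·mx for x ≥ 5: 0.574…, 0.384… → sum = 0.958…
V_5 = 0.958… / l_5 = 0.958… / 0.273333… = 3.504878… → 3.50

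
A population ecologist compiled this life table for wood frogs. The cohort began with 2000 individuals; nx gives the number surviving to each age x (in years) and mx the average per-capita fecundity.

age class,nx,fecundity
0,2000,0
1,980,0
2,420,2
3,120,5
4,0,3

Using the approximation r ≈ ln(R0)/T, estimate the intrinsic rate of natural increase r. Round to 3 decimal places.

-0.136

lx = nx/n0 = nx/2000: 1, 0.49, 0.21, 0.06, 0
R0 = Σ lx·mx = 0 + 0 + 0.42 + 0.3 + 0 = 0.72
Σ x·lx·mx = 1.74; T = 1.74/0.72 = 2.41667…
r ≈ ln(R0)/T = ln(0.72)/2.41667… = -0.13593… → -0.136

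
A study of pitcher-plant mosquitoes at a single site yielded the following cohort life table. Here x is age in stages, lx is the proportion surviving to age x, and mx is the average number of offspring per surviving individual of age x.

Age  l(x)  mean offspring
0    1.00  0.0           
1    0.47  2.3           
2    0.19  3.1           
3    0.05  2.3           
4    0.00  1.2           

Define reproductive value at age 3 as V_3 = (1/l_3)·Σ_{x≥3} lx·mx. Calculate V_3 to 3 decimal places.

2.300

lx·mx for x ≥ 3: 0.115, 0 → sum = 0.115
V_3 = 0.115 / l_3 = 0.115 / 0.05 = 2.3 → 2.300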